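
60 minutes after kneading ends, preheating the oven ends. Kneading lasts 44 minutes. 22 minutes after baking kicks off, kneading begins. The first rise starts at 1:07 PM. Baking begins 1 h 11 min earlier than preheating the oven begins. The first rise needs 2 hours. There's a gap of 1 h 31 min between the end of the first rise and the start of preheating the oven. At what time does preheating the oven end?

5:33 PM

The first rise ends at 1:07 PM + 120 min = 3:07 PM.
Preheating the oven starts at 3:07 PM + 91 min = 4:38 PM.
Baking starts at 4:38 PM − 71 min = 3:27 PM.
Kneading starts at 3:27 PM + 22 min = 3:49 PM.
Kneading ends at 3:49 PM + 44 min = 4:33 PM.
Preheating the oven ends at 4:33 PM + 60 min = 5:33 PM.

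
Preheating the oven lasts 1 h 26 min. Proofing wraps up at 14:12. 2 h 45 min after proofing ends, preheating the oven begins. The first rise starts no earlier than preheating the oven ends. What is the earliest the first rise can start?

Preheating the oven starts at 14:12 + 165 min = 16:57.
Preheating the oven ends at 16:57 + 86 min = 18:23.
The first rise is bounded by preheating the oven, so the earliest it can start is 18:23.

18:23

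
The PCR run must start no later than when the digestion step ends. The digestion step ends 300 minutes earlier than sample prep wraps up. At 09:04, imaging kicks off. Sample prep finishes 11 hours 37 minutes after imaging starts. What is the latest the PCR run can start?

Sample prep ends at 09:04 + 697 min = 20:41.
The digestion step ends at 20:41 − 300 min = 15:41.
The PCR run is bounded by the digestion step, so the latest it can start is 15:41.

15:41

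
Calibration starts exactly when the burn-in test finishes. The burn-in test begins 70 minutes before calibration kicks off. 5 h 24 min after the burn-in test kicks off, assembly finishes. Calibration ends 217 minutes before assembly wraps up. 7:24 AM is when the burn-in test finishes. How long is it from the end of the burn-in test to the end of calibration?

Calibration starts at 7:24 AM.
The burn-in test starts at 7:24 AM − 70 min = 6:14 AM.
Assembly ends at 6:14 AM + 324 min = 11:38 AM.
Calibration ends at 11:38 AM − 217 min = 8:01 AM.
From 7:24 AM to 8:01 AM is 37 minutes.

37 minutes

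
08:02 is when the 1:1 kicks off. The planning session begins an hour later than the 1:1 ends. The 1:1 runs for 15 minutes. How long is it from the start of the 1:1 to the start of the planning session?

1 h 15 min

The 1:1 ends at 08:02 + 15 min = 08:17.
The planning session starts at 08:17 + 60 min = 09:17.
From 08:02 to 09:17 is 1 h 15 min.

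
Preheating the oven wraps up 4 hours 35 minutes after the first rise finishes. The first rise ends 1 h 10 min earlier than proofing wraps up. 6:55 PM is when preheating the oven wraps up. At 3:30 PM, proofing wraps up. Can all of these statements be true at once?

Yes

The first rise ends at 3:30 PM − 70 min = 2:20 PM.
Preheating the oven ends at 2:20 PM + 275 min = 6:55 PM.
That matches the stated 6:55 PM, so the schedule is consistent.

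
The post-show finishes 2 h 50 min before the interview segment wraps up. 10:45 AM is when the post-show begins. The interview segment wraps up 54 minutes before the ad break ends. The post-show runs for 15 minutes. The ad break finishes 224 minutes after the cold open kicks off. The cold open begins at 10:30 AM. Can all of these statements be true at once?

The ad break ends at 10:30 AM + 224 min = 2:14 PM.
The interview segment ends at 2:14 PM − 54 min = 1:20 PM.
The post-show ends at 1:20 PM − 170 min = 10:30 AM.
The post-show starts at 10:30 AM − 15 min = 10:15 AM.
But the post-show is also said to start at 10:45 AM — a 30-minute conflict.

No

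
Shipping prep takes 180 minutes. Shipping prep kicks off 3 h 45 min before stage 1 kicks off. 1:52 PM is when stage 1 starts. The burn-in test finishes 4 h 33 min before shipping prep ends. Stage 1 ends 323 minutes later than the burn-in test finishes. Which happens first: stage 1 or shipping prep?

Shipping prep starts at 1:52 PM − 225 min = 10:07 AM.
Stage 1 starts at 1:52 PM and shipping prep starts at 10:07 AM, so shipping prep is first.

shipping prep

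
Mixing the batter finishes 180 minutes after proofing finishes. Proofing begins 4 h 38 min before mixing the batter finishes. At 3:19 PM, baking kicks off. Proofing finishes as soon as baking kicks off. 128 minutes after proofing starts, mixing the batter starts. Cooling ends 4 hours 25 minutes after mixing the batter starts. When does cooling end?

8:14 PM

Proofing ends at 3:19 PM.
Mixing the batter ends at 3:19 PM + 180 min = 6:19 PM.
Proofing starts at 6:19 PM − 278 min = 1:41 PM.
Mixing the batter starts at 1:41 PM + 128 min = 3:49 PM.
Cooling ends at 3:49 PM + 265 min = 8:14 PM.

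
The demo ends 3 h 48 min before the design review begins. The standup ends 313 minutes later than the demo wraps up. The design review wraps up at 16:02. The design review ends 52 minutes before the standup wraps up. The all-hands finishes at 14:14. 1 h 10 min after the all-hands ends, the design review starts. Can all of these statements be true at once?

No

The design review starts at 14:14 + 70 min = 15:24.
The demo ends at 15:24 − 228 min = 11:36.
The standup ends at 11:36 + 313 min = 16:49.
The design review ends at 16:49 − 52 min = 15:57.
But the design review is also said to end at 16:02 — a 5-minute conflict.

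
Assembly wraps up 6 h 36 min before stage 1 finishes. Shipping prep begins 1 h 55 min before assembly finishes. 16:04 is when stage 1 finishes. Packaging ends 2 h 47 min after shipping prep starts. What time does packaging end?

10:20

Assembly ends at 16:04 − 396 min = 09:28.
Shipping prep starts at 09:28 − 115 min = 07:33.
Packaging ends at 07:33 + 167 min = 10:20.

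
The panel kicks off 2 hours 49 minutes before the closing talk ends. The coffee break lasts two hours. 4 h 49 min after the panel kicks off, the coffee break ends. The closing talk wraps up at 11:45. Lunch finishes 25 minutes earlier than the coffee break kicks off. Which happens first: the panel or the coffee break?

the panel

The panel starts at 11:45 − 169 min = 08:56.
The coffee break ends at 08:56 + 289 min = 13:45.
The coffee break starts at 13:45 − 120 min = 11:45.
The panel starts at 08:56 and the coffee break starts at 11:45, so the panel is first.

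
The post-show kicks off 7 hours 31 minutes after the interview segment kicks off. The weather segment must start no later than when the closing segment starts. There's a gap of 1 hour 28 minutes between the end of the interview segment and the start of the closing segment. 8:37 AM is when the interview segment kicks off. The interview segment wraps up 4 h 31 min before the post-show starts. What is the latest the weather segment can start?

1:05 PM

The post-show starts at 8:37 AM + 451 min = 4:08 PM.
The interview segment ends at 4:08 PM − 271 min = 11:37 AM.
The closing segment starts at 11:37 AM + 88 min = 1:05 PM.
The weather segment is bounded by the closing segment, so the latest it can start is 1:05 PM.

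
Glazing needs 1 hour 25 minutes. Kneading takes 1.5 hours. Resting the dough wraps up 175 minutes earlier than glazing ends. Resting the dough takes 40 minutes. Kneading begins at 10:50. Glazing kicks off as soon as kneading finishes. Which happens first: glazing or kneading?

Kneading ends at 10:50 + 90 min = 12:20.
So glazing starts at 12:20.
Glazing starts at 12:20 and kneading starts at 10:50, so kneading is first.

kneading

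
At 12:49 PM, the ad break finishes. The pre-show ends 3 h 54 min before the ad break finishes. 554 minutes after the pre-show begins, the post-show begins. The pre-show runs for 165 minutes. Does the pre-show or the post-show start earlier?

the pre-show

The pre-show ends at 12:49 PM − 234 min = 8:55 AM.
The pre-show starts at 8:55 AM − 165 min = 6:10 AM.
The post-show starts at 6:10 AM + 554 min = 3:24 PM.
The pre-show starts at 6:10 AM and the post-show starts at 3:24 PM, so the pre-show is first.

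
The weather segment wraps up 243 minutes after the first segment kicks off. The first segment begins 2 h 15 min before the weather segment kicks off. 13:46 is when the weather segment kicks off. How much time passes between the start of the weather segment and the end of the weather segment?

108 minutes

The first segment starts at 13:46 − 135 min = 11:31.
The weather segment ends at 11:31 + 243 min = 15:34.
From 13:46 to 15:34 is 108 minutes.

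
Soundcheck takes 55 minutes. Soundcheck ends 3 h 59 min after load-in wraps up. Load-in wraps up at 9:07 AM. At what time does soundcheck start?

12:11 PM

Soundcheck ends at 9:07 AM + 239 min = 1:06 PM.
Soundcheck starts at 1:06 PM − 55 min = 12:11 PM.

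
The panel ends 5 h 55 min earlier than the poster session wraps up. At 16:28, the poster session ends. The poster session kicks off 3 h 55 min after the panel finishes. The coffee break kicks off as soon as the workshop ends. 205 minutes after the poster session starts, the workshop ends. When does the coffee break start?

17:53

The panel ends at 16:28 − 355 min = 10:33.
The poster session starts at 10:33 + 235 min = 14:28.
The workshop ends at 14:28 + 205 min = 17:53.
So the coffee break starts at 17:53.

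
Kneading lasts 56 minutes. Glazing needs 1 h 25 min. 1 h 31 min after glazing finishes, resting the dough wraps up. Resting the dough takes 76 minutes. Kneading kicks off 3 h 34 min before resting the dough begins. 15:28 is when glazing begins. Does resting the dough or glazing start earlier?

glazing

Glazing ends at 15:28 + 85 min = 16:53.
Resting the dough ends at 16:53 + 91 min = 18:24.
Resting the dough starts at 18:24 − 76 min = 17:08.
Resting the dough starts at 17:08 and glazing starts at 15:28, so glazing is first.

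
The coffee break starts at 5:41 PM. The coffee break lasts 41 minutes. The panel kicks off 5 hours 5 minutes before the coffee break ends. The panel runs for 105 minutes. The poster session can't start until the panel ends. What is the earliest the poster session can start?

The coffee break ends at 5:41 PM + 41 min = 6:22 PM.
The panel starts at 6:22 PM − 305 min = 1:17 PM.
The panel ends at 1:17 PM + 105 min = 3:02 PM.
The poster session is bounded by the panel, so the earliest it can start is 3:02 PM.

3:02 PM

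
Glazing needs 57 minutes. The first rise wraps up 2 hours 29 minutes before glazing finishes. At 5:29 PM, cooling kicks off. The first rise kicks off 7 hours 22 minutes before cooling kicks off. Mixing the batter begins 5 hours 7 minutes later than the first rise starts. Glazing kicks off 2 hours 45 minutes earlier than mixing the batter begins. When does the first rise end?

The first rise starts at 5:29 PM − 442 min = 10:07 AM.
Mixing the batter starts at 10:07 AM + 307 min = 3:14 PM.
Glazing starts at 3:14 PM − 165 min = 12:29 PM.
Glazing ends at 12:29 PM + 57 min = 1:26 PM.
The first rise ends at 1:26 PM − 149 min = 10:57 AM.

10:57 AM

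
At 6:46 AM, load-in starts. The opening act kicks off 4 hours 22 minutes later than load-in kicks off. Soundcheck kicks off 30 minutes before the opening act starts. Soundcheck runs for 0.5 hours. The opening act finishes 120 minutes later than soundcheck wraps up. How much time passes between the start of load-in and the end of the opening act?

The opening act starts at 6:46 AM + 262 min = 11:08 AM.
Soundcheck starts at 11:08 AM − 30 min = 10:38 AM.
Soundcheck ends at 10:38 AM + 30 min = 11:08 AM.
The opening act ends at 11:08 AM + 120 min = 1:08 PM.
From 6:46 AM to 1:08 PM is 6 hours 22 minutes.

6 hours 22 minutes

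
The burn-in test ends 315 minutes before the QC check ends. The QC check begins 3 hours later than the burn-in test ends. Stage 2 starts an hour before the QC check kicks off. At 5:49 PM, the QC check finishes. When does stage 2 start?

The burn-in test ends at 5:49 PM − 315 min = 12:34 PM.
The QC check starts at 12:34 PM + 180 min = 3:34 PM.
Stage 2 starts at 3:34 PM − 60 min = 2:34 PM.

2:34 PM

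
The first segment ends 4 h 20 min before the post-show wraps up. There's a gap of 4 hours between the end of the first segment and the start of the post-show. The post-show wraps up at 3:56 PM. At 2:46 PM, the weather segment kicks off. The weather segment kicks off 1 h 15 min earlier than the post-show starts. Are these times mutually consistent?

The first segment ends at 3:56 PM − 260 min = 11:36 AM.
The post-show starts at 11:36 AM + 240 min = 3:36 PM.
The weather segment starts at 3:36 PM − 75 min = 2:21 PM.
But the weather segment is also said to start at 2:46 PM — a 25-minute conflict.

No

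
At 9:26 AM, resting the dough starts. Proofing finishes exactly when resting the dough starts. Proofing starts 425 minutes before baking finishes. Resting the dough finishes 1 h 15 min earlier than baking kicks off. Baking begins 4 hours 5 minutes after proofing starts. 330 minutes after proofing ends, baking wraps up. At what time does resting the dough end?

Proofing ends at 9:26 AM.
Baking ends at 9:26 AM + 330 min = 2:56 PM.
Proofing starts at 2:56 PM − 425 min = 7:51 AM.
Baking starts at 7:51 AM + 245 min = 11:56 AM.
Resting the dough ends at 11:56 AM − 75 min = 10:41 AM.

10:41 AM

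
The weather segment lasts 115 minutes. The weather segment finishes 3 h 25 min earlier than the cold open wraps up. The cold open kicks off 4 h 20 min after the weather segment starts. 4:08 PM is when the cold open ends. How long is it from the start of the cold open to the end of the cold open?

1 hour

The weather segment ends at 4:08 PM − 205 min = 12:43 PM.
The weather segment starts at 12:43 PM − 115 min = 10:48 AM.
The cold open starts at 10:48 AM + 260 min = 3:08 PM.
From 3:08 PM to 4:08 PM is 1 hour.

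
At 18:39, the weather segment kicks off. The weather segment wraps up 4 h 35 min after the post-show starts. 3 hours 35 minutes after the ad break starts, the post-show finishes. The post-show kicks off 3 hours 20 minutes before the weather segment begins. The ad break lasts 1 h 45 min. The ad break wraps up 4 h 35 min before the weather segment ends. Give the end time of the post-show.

The post-show starts at 18:39 − 200 min = 15:19.
The weather segment ends at 15:19 + 275 min = 19:54.
The ad break ends at 19:54 − 275 min = 15:19.
The ad break starts at 15:19 − 105 min = 13:34.
The post-show ends at 13:34 + 215 min = 17:09.

17:09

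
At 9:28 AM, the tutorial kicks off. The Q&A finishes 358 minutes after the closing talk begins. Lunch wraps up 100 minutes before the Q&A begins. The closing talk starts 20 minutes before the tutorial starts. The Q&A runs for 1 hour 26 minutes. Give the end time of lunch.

The closing talk starts at 9:28 AM − 20 min = 9:08 AM.
The Q&A ends at 9:08 AM + 358 min = 3:06 PM.
The Q&A starts at 3:06 PM − 86 min = 1:40 PM.
Lunch ends at 1:40 PM − 100 min = 12:00 PM.

12:00 PM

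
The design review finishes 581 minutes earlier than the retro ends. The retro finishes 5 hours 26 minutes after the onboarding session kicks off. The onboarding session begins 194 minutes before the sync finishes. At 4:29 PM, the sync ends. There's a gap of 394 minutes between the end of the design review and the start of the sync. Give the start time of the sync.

The onboarding session starts at 4:29 PM − 194 min = 1:15 PM.
The retro ends at 1:15 PM + 326 min = 6:41 PM.
The design review ends at 6:41 PM − 581 min = 9:00 AM.
The sync starts at 9:00 AM + 394 min = 3:34 PM.

3:34 PM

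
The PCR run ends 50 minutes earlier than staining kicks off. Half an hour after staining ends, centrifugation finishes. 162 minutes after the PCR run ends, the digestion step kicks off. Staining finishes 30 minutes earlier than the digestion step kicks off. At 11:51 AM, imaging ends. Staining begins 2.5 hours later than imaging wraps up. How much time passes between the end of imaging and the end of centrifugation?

Staining starts at 11:51 AM + 150 min = 2:21 PM.
The PCR run ends at 2:21 PM − 50 min = 1:31 PM.
The digestion step starts at 1:31 PM + 162 min = 4:13 PM.
Staining ends at 4:13 PM − 30 min = 3:43 PM.
Centrifugation ends at 3:43 PM + 30 min = 4:13 PM.
From 11:51 AM to 4:13 PM is 262 minutes.

262 minutes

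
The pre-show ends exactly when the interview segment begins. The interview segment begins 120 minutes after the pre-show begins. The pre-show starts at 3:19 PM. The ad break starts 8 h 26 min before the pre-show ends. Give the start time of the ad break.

The interview segment starts at 3:19 PM + 120 min = 5:19 PM.
So the pre-show ends at 5:19 PM.
The ad break starts at 5:19 PM − 506 min = 8:53 AM.

8:53 AM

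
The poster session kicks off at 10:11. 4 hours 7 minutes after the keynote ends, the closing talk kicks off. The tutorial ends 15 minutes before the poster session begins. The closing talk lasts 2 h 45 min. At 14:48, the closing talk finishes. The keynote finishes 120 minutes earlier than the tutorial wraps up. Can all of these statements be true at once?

The tutorial ends at 10:11 − 15 min = 09:56.
The keynote ends at 09:56 − 120 min = 07:56.
The closing talk starts at 07:56 + 247 min = 12:03.
The closing talk ends at 12:03 + 165 min = 14:48.
That matches the stated 14:48, so the schedule is consistent.

Yes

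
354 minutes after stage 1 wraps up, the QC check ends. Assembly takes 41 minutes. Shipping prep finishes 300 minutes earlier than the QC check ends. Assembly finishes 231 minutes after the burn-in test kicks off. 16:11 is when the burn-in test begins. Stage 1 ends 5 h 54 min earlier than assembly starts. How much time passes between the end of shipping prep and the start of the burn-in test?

Assembly ends at 16:11 + 231 min = 20:02.
Assembly starts at 20:02 − 41 min = 19:21.
Stage 1 ends at 19:21 − 354 min = 13:27.
The QC check ends at 13:27 + 354 min = 19:21.
Shipping prep ends at 19:21 − 300 min = 14:21.
From 14:21 to 16:11 is 1 hour 50 minutes.

1 hour 50 minutes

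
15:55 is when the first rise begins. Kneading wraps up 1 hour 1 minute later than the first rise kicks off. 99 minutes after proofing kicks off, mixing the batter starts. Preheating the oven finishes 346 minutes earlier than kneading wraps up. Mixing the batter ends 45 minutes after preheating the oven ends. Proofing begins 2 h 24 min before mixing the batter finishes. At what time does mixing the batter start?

11:10

Kneading ends at 15:55 + 61 min = 16:56.
Preheating the oven ends at 16:56 − 346 min = 11:10.
Mixing the batter ends at 11:10 + 45 min = 11:55.
Proofing starts at 11:55 − 144 min = 09:31.
Mixing the batter starts at 09:31 + 99 min = 11:10.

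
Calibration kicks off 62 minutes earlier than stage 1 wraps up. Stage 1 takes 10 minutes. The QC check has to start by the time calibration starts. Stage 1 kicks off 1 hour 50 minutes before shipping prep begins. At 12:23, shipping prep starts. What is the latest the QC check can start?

09:41

Stage 1 starts at 12:23 − 110 min = 10:33.
Stage 1 ends at 10:33 + 10 min = 10:43.
Calibration starts at 10:43 − 62 min = 09:41.
The QC check is bounded by calibration, so the latest it can start is 09:41.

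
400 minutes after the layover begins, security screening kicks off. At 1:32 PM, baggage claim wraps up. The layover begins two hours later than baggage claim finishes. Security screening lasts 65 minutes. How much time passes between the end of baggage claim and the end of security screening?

9 h 45 min

The layover starts at 1:32 PM + 120 min = 3:32 PM.
Security screening starts at 3:32 PM + 400 min = 10:12 PM.
Security screening ends at 10:12 PM + 65 min = 11:17 PM.
From 1:32 PM to 11:17 PM is 9 h 45 min.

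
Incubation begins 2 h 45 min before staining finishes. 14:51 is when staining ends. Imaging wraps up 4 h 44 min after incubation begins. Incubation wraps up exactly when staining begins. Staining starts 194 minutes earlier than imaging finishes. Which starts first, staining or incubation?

Incubation starts at 14:51 − 165 min = 12:06.
Imaging ends at 12:06 + 284 min = 16:50.
Staining starts at 16:50 − 194 min = 13:36.
Staining starts at 13:36 and incubation starts at 12:06, so incubation is first.

incubation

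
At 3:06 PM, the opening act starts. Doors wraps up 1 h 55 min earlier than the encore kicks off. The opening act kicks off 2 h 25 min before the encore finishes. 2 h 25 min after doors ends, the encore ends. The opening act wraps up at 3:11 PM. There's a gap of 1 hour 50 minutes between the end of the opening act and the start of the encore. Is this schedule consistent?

The encore starts at 3:11 PM + 110 min = 5:01 PM.
Doors ends at 5:01 PM − 115 min = 3:06 PM.
The encore ends at 3:06 PM + 145 min = 5:31 PM.
The opening act starts at 5:31 PM − 145 min = 3:06 PM.
That matches the stated 3:06 PM, so the schedule is consistent.

Yes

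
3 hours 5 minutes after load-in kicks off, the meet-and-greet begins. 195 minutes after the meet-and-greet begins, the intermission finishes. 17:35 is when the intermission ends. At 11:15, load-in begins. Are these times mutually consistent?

Yes

The meet-and-greet starts at 11:15 + 185 min = 14:20.
The intermission ends at 14:20 + 195 min = 17:35.
That matches the stated 17:35, so the schedule is consistent.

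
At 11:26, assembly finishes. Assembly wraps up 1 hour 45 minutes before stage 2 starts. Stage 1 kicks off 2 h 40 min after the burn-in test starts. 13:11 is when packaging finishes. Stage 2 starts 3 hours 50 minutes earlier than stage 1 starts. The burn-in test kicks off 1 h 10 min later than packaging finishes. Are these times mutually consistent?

The burn-in test starts at 13:11 + 70 min = 14:21.
Stage 1 starts at 14:21 + 160 min = 17:01.
Stage 2 starts at 17:01 − 230 min = 13:11.
Assembly ends at 13:11 − 105 min = 11:26.
That matches the stated 11:26, so the schedule is consistent.

Yes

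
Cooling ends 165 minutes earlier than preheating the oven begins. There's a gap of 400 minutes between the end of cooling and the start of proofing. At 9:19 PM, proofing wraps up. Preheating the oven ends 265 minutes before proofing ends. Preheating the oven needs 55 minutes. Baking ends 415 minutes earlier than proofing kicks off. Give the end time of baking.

12:59 PM

Preheating the oven ends at 9:19 PM − 265 min = 4:54 PM.
Preheating the oven starts at 4:54 PM − 55 min = 3:59 PM.
Cooling ends at 3:59 PM − 165 min = 1:14 PM.
Proofing starts at 1:14 PM + 400 min = 7:54 PM.
Baking ends at 7:54 PM − 415 min = 12:59 PM.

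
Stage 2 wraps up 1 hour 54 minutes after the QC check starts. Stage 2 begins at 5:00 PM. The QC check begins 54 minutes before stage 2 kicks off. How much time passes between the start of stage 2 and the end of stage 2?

60 minutes

The QC check starts at 5:00 PM − 54 min = 4:06 PM.
Stage 2 ends at 4:06 PM + 114 min = 6:00 PM.
From 5:00 PM to 6:00 PM is 60 minutes.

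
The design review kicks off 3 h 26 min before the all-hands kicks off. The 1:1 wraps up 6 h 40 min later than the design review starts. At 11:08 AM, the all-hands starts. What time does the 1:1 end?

The design review starts at 11:08 AM − 206 min = 7:42 AM.
The 1:1 ends at 7:42 AM + 400 min = 2:22 PM.

2:22 PM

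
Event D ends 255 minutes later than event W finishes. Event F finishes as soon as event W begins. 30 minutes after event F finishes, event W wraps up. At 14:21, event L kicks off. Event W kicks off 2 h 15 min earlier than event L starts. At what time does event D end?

Event W starts at 14:21 − 135 min = 12:06.
So event F ends at 12:06.
Event W ends at 12:06 + 30 min = 12:36.
Event D ends at 12:36 + 255 min = 16:51.

16:51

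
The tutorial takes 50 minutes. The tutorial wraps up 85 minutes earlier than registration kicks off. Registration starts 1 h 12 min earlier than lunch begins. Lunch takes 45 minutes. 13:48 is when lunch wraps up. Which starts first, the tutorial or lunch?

the tutorial

Lunch starts at 13:48 − 45 min = 13:03.
Registration starts at 13:03 − 72 min = 11:51.
The tutorial ends at 11:51 − 85 min = 10:26.
The tutorial starts at 10:26 − 50 min = 09:36.
The tutorial starts at 09:36 and lunch starts at 13:03, so the tutorial is first.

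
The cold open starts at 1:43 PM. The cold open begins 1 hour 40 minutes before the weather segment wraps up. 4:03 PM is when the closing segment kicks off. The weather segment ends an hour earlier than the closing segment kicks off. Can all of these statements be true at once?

No

The weather segment ends at 4:03 PM − 60 min = 3:03 PM.
The cold open starts at 3:03 PM − 100 min = 1:23 PM.
But the cold open is also said to start at 1:43 PM — a 20-minute conflict.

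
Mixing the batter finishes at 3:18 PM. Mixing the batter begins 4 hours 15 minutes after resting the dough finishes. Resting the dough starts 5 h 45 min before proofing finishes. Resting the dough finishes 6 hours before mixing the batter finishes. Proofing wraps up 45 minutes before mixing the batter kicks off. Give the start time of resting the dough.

Resting the dough ends at 3:18 PM − 360 min = 9:18 AM.
Mixing the batter starts at 9:18 AM + 255 min = 1:33 PM.
Proofing ends at 1:33 PM − 45 min = 12:48 PM.
Resting the dough starts at 12:48 PM − 345 min = 7:03 AM.

7:03 AM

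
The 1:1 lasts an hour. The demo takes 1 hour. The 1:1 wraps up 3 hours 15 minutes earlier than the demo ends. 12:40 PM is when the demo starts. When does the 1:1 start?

9:25 AM

The demo ends at 12:40 PM + 60 min = 1:40 PM.
The 1:1 ends at 1:40 PM − 195 min = 10:25 AM.
The 1:1 starts at 10:25 AM − 60 min = 9:25 AM.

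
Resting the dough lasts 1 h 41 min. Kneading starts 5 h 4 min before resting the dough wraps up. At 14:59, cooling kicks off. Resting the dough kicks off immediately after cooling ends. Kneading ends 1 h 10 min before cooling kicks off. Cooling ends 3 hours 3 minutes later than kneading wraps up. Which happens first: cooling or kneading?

kneading

Kneading ends at 14:59 − 70 min = 13:49.
Cooling ends at 13:49 + 183 min = 16:52.
So resting the dough starts at 16:52.
Resting the dough ends at 16:52 + 101 min = 18:33.
Kneading starts at 18:33 − 304 min = 13:29.
Cooling starts at 14:59 and kneading starts at 13:29, so kneading is first.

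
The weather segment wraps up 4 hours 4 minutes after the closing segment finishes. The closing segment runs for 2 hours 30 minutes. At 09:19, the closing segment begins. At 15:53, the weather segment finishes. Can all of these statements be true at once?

Yes

The closing segment ends at 09:19 + 150 min = 11:49.
The weather segment ends at 11:49 + 244 min = 15:53.
That matches the stated 15:53, so the schedule is consistent.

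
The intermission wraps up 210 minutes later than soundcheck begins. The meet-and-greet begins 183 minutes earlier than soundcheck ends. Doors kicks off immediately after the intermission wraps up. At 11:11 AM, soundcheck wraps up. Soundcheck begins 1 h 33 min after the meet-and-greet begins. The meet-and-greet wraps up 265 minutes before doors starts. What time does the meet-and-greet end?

8:46 AM

The meet-and-greet starts at 11:11 AM − 183 min = 8:08 AM.
Soundcheck starts at 8:08 AM + 93 min = 9:41 AM.
The intermission ends at 9:41 AM + 210 min = 1:11 PM.
So doors starts at 1:11 PM.
The meet-and-greet ends at 1:11 PM − 265 min = 8:46 AM.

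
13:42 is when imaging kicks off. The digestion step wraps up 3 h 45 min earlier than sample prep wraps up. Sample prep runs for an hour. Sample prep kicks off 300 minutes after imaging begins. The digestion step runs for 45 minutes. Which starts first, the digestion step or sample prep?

Sample prep starts at 13:42 + 300 min = 18:42.
Sample prep ends at 18:42 + 60 min = 19:42.
The digestion step ends at 19:42 − 225 min = 15:57.
The digestion step starts at 15:57 − 45 min = 15:12.
The digestion step starts at 15:12 and sample prep starts at 18:42, so the digestion step is first.

the digestion step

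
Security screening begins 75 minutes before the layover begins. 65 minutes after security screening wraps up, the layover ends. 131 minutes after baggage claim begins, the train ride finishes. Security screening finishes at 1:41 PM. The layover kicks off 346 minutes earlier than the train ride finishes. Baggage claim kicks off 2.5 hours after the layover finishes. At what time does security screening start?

The layover ends at 1:41 PM + 65 min = 2:46 PM.
Baggage claim starts at 2:46 PM + 150 min = 5:16 PM.
The train ride ends at 5:16 PM + 131 min = 7:27 PM.
The layover starts at 7:27 PM − 346 min = 1:41 PM.
Security screening starts at 1:41 PM − 75 min = 12:26 PM.

12:26 PM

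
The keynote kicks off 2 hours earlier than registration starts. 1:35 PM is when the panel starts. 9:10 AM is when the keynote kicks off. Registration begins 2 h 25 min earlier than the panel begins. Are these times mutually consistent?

Yes

Registration starts at 1:35 PM − 145 min = 11:10 AM.
The keynote starts at 11:10 AM − 120 min = 9:10 AM.
That matches the stated 9:10 AM, so the schedule is consistent.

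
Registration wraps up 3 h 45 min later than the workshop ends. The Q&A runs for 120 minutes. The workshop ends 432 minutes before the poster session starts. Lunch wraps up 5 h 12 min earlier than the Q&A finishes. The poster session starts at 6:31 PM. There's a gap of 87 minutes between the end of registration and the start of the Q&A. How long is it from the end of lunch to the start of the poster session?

The workshop ends at 6:31 PM − 432 min = 11:19 AM.
Registration ends at 11:19 AM + 225 min = 3:04 PM.
The Q&A starts at 3:04 PM + 87 min = 4:31 PM.
The Q&A ends at 4:31 PM + 120 min = 6:31 PM.
Lunch ends at 6:31 PM − 312 min = 1:19 PM.
From 1:19 PM to 6:31 PM is 312 minutes.

312 minutes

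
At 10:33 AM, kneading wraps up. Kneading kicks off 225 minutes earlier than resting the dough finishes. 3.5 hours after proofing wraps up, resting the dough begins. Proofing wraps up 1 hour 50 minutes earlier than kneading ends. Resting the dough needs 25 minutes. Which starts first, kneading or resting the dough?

Proofing ends at 10:33 AM − 110 min = 8:43 AM.
Resting the dough starts at 8:43 AM + 210 min = 12:13 PM.
Resting the dough ends at 12:13 PM + 25 min = 12:38 PM.
Kneading starts at 12:38 PM − 225 min = 8:53 AM.
Kneading starts at 8:53 AM and resting the dough starts at 12:13 PM, so kneading is first.

kneading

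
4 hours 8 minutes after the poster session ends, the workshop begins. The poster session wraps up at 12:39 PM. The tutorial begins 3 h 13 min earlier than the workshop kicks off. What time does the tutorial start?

1:34 PM

The workshop starts at 12:39 PM + 248 min = 4:47 PM.
The tutorial starts at 4:47 PM − 193 min = 1:34 PM.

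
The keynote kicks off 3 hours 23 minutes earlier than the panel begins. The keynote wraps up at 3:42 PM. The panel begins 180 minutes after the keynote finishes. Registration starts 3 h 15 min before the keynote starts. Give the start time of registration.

12:04 PM

The panel starts at 3:42 PM + 180 min = 6:42 PM.
The keynote starts at 6:42 PM − 203 min = 3:19 PM.
Registration starts at 3:19 PM − 195 min = 12:04 PM.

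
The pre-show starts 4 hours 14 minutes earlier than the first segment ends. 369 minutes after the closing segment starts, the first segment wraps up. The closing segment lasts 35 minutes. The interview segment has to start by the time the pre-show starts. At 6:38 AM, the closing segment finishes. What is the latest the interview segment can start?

7:58 AM

The closing segment starts at 6:38 AM − 35 min = 6:03 AM.
The first segment ends at 6:03 AM + 369 min = 12:12 PM.
The pre-show starts at 12:12 PM − 254 min = 7:58 AM.
The interview segment is bounded by the pre-show, so the latest it can start is 7:58 AM.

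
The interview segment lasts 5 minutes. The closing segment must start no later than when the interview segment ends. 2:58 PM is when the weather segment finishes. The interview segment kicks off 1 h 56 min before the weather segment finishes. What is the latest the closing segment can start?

1:07 PM

The interview segment starts at 2:58 PM − 116 min = 1:02 PM.
The interview segment ends at 1:02 PM + 5 min = 1:07 PM.
The closing segment is bounded by the interview segment, so the latest it can start is 1:07 PM.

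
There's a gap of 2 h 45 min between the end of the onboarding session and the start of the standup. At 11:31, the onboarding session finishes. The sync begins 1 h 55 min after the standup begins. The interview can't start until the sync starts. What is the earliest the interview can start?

16:11

The standup starts at 11:31 + 165 min = 14:16.
The sync starts at 14:16 + 115 min = 16:11.
The interview is bounded by the sync, so the earliest it can start is 16:11.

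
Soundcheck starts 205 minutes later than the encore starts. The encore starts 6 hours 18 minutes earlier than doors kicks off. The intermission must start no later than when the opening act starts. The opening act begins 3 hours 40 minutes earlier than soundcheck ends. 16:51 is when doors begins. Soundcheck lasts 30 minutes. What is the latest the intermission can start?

The encore starts at 16:51 − 378 min = 10:33.
Soundcheck starts at 10:33 + 205 min = 13:58.
Soundcheck ends at 13:58 + 30 min = 14:28.
The opening act starts at 14:28 − 220 min = 10:48.
The intermission is bounded by the opening act, so the latest it can start is 10:48.

10:48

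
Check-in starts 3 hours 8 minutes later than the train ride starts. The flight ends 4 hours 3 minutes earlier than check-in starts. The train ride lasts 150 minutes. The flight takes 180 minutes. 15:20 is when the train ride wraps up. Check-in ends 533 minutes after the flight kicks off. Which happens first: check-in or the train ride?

the train ride

The train ride starts at 15:20 − 150 min = 12:50.
Check-in starts at 12:50 + 188 min = 15:58.
Check-in starts at 15:58 and the train ride starts at 12:50, so the train ride is first.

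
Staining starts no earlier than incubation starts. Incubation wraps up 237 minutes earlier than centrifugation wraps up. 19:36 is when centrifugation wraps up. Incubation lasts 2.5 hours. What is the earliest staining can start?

Incubation ends at 19:36 − 237 min = 15:39.
Incubation starts at 15:39 − 150 min = 13:09.
Staining is bounded by incubation, so the earliest it can start is 13:09.

13:09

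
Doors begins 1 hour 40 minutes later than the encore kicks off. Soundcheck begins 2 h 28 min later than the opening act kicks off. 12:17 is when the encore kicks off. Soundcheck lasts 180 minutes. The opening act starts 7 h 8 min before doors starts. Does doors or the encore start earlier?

Doors starts at 12:17 + 100 min = 13:57.
Doors starts at 13:57 and the encore starts at 12:17, so the encore is first.

the encore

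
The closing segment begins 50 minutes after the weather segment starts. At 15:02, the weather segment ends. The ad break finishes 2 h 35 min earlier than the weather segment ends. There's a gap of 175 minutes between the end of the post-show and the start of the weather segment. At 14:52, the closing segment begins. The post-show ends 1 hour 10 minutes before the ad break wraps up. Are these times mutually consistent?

No

The ad break ends at 15:02 − 155 min = 12:27.
The post-show ends at 12:27 − 70 min = 11:17.
The weather segment starts at 11:17 + 175 min = 14:12.
The closing segment starts at 14:12 + 50 min = 15:02.
But the closing segment is also said to start at 14:52 — a 10-minute conflict.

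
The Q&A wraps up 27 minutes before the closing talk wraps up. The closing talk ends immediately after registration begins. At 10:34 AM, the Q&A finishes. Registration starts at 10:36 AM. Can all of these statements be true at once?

No

The closing talk ends at 10:36 AM.
The Q&A ends at 10:36 AM − 27 min = 10:09 AM.
But the Q&A is also said to end at 10:34 AM — a 25-minute conflict.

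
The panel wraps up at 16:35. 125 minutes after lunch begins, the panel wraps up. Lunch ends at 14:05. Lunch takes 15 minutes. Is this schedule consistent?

No

Lunch starts at 14:05 − 15 min = 13:50.
The panel ends at 13:50 + 125 min = 15:55.
But the panel is also said to end at 16:35 — a 40-minute conflict.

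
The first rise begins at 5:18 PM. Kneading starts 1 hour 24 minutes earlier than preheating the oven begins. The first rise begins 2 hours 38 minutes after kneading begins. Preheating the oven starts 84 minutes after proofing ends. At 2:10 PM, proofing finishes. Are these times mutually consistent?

Preheating the oven starts at 2:10 PM + 84 min = 3:34 PM.
Kneading starts at 3:34 PM − 84 min = 2:10 PM.
The first rise starts at 2:10 PM + 158 min = 4:48 PM.
But the first rise is also said to start at 5:18 PM — a 30-minute conflict.

No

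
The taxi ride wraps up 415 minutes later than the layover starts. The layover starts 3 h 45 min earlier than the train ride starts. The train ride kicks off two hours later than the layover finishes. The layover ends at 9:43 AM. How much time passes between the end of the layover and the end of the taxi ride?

The train ride starts at 9:43 AM + 120 min = 11:43 AM.
The layover starts at 11:43 AM − 225 min = 7:58 AM.
The taxi ride ends at 7:58 AM + 415 min = 2:53 PM.
From 9:43 AM to 2:53 PM is 310 minutes.

310 minutes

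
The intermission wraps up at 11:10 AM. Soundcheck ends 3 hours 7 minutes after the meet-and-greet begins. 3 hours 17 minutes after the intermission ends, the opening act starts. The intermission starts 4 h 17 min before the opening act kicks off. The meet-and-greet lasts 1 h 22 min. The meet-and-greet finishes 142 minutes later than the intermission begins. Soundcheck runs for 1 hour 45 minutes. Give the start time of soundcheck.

12:32 PM

The opening act starts at 11:10 AM + 197 min = 2:27 PM.
The intermission starts at 2:27 PM − 257 min = 10:10 AM.
The meet-and-greet ends at 10:10 AM + 142 min = 12:32 PM.
The meet-and-greet starts at 12:32 PM − 82 min = 11:10 AM.
Soundcheck ends at 11:10 AM + 187 min = 2:17 PM.
Soundcheck starts at 2:17 PM − 105 min = 12:32 PM.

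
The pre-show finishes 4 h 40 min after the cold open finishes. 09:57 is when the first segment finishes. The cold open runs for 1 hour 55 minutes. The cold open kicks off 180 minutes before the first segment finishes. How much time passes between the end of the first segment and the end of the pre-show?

The cold open starts at 09:57 − 180 min = 06:57.
The cold open ends at 06:57 + 115 min = 08:52.
The pre-show ends at 08:52 + 280 min = 13:32.
From 09:57 to 13:32 is 3 hours 35 minutes.

3 hours 35 minutes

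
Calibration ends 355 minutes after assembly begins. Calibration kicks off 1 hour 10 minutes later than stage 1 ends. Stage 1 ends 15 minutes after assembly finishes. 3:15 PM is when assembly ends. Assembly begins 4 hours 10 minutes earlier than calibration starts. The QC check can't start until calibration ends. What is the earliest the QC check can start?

6:25 PM

Stage 1 ends at 3:15 PM + 15 min = 3:30 PM.
Calibration starts at 3:30 PM + 70 min = 4:40 PM.
Assembly starts at 4:40 PM − 250 min = 12:30 PM.
Calibration ends at 12:30 PM + 355 min = 6:25 PM.
The QC check is bounded by calibration, so the earliest it can start is 6:25 PM.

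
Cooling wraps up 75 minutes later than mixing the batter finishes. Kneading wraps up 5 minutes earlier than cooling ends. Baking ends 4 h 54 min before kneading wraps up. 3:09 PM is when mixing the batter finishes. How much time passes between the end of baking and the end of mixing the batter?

3 hours 44 minutes

Cooling ends at 3:09 PM + 75 min = 4:24 PM.
Kneading ends at 4:24 PM − 5 min = 4:19 PM.
Baking ends at 4:19 PM − 294 min = 11:25 AM.
From 11:25 AM to 3:09 PM is 3 hours 44 minutes.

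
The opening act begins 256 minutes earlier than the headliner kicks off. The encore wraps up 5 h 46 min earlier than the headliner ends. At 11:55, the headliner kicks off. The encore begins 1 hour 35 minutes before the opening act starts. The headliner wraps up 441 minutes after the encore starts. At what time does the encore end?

07:39

The opening act starts at 11:55 − 256 min = 07:39.
The encore starts at 07:39 − 95 min = 06:04.
The headliner ends at 06:04 + 441 min = 13:25.
The encore ends at 13:25 − 346 min = 07:39.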